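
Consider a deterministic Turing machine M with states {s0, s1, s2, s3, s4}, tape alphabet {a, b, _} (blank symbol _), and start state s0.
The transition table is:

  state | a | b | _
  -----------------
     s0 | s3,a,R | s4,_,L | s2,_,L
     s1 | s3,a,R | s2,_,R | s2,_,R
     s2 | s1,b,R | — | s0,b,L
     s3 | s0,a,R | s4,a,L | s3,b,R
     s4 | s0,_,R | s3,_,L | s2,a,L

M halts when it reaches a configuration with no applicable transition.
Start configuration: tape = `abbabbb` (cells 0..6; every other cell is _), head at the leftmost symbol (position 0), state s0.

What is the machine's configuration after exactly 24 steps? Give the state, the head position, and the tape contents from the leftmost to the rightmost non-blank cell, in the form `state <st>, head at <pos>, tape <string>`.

state s1, head at 6, tape b_bb

s0 | [a]bbabbb   read a → write a, move R, go to s3
s3 | a[b]babbb   read b → write a, move L, go to s4
s4 | [a]ababbb   read a → write _, move R, go to s0
s0 | _[a]babbb   read a → write a, move R, go to s3
s3 | _a[b]abbb   read b → write a, move L, go to s4
s4 | _[a]aabbb   read a → write _, move R, go to s0
s0 | __[a]abbb   read a → write a, move R, go to s3
s3 | __a[a]bbb   read a → write a, move R, go to s0
s0 | __aa[b]bb   read b → write _, move L, go to s4
s4 | __a[a]_bb   read a → write _, move R, go to s0
s0 | __a_[_]bb   read _ → write _, move L, go to s2
s2 | __a[_]_bb   read _ → write b, move L, go to s0
s0 | __[a]b_bb   read a → write a, move R, go to s3
s3 | __a[b]_bb   read b → write a, move L, go to s4
s4 | __[a]a_bb   read a → write _, move R, go to s0
s0 | ___[a]_bb   read a → write a, move R, go to s3
s3 | ___a[_]bb   read _ → write b, move R, go to s3
s3 | ___ab[b]b   read b → write a, move L, go to s4
s4 | ___a[b]ab   read b → write _, move L, go to s3
s3 | ___[a]_ab   read a → write a, move R, go to s0
s0 | ___a[_]ab   read _ → write _, move L, go to s2
s2 | ___[a]_ab   read a → write b, move R, go to s1
s1 | ___b[_]ab   read _ → write _, move R, go to s2
s2 | ___b_[a]b   read a → write b, move R, go to s1
s1 | ___b_b[b]
After 24 steps: state s1, head at 6, tape b_bb.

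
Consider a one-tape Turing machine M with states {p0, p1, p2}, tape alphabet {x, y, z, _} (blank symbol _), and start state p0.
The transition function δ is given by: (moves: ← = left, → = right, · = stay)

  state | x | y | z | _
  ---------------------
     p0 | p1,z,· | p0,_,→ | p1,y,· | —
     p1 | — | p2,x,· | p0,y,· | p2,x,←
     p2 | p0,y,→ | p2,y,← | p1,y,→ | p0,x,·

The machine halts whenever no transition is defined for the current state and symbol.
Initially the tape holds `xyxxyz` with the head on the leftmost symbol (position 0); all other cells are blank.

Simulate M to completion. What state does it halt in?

p0

p0 | [x]yxxyz_   read x → write z, move ·, go to p1
p1 | [z]yxxyz_   read z → write y, move ·, go to p0
p0 | [y]yxxyz_   read y → write _, move →, go to p0
p0 | _[y]xxyz_   read y → write _, move →, go to p0
p0 | __[x]xyz_   read x → write z, move ·, go to p1
p1 | __[z]xyz_   read z → write y, move ·, go to p0
p0 | __[y]xyz_   read y → write _, move →, go to p0
p0 | ___[x]yz_   read x → write z, move ·, go to p1
p1 | ___[z]yz_   read z → write y, move ·, go to p0
p0 | ___[y]yz_   read y → write _, move →, go to p0
p0 | ____[y]z_   read y → write _, move →, go to p0
p0 | _____[z]_   read z → write y, move ·, go to p1
p1 | _____[y]_   read y → write x, move ·, go to p2
p2 | _____[x]_   read x → write y, move →, go to p0
p0 | _____y[_]
No transition is defined for (p0, _); M halts in state p0.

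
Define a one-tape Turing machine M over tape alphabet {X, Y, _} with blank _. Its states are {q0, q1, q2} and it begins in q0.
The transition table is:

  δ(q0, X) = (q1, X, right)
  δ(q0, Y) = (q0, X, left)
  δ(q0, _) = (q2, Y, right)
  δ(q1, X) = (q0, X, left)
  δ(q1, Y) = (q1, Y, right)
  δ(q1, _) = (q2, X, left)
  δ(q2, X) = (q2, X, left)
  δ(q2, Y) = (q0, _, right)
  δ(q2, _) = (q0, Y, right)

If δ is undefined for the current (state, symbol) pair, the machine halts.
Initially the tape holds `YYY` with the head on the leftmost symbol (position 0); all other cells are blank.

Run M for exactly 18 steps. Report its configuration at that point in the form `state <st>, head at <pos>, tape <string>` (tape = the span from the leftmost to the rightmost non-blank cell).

state q1, head at 4, tape XYYXX

state=q0 head=0 tape=_[Y]YY__   (q0,Y)→(q0,X,left)
state=q0 head=-1 tape=[_]XYY__   (q0,_)→(q2,Y,right)
state=q2 head=0 tape=Y[X]YY__   (q2,X)→(q2,X,left)
state=q2 head=-1 tape=[Y]XYY__   (q2,Y)→(q0,_,right)
state=q0 head=0 tape=_[X]YY__   (q0,X)→(q1,X,right)
state=q1 head=1 tape=_X[Y]Y__   (q1,Y)→(q1,Y,right)
state=q1 head=2 tape=_XY[Y]__   (q1,Y)→(q1,Y,right)
state=q1 head=3 tape=_XYY[_]_   (q1,_)→(q2,X,left)
state=q2 head=2 tape=_XY[Y]X_   (q2,Y)→(q0,_,right)
state=q0 head=3 tape=_XY_[X]_   (q0,X)→(q1,X,right)
state=q1 head=4 tape=_XY_X[_]   (q1,_)→(q2,X,left)
state=q2 head=3 tape=_XY_[X]X   (q2,X)→(q2,X,left)
state=q2 head=2 tape=_XY[_]XX   (q2,_)→(q0,Y,right)
state=q0 head=3 tape=_XYY[X]X   (q0,X)→(q1,X,right)
state=q1 head=4 tape=_XYYX[X]   (q1,X)→(q0,X,left)
state=q0 head=3 tape=_XYY[X]X   (q0,X)→(q1,X,right)
state=q1 head=4 tape=_XYYX[X]   (q1,X)→(q0,X,left)
state=q0 head=3 tape=_XYY[X]X   (q0,X)→(q1,X,right)
state=q1 head=4 tape=_XYYX[X]
After 18 steps: state q1, head at 4, tape XYYXX.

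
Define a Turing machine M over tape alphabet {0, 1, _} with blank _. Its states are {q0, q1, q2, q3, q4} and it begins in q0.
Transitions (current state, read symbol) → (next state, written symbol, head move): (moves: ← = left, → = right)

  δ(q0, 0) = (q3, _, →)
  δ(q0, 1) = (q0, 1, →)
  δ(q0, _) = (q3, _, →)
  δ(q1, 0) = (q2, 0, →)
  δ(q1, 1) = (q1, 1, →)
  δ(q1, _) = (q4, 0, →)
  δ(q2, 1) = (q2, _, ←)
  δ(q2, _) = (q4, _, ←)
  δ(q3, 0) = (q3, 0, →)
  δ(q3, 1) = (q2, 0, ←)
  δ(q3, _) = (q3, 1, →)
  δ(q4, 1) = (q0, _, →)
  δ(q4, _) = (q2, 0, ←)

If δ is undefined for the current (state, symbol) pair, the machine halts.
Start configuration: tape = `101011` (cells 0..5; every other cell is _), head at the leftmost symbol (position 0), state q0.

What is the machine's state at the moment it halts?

q2

state=q0 head=0 tape=[1]01011   (q0,1)→(q0,1,→)
state=q0 head=1 tape=1[0]1011   (q0,0)→(q3,_,→)
state=q3 head=2 tape=1_[1]011   (q3,1)→(q2,0,←)
state=q2 head=1 tape=1[_]0011   (q2,_)→(q4,_,←)
state=q4 head=0 tape=[1]_0011   (q4,1)→(q0,_,→)
state=q0 head=1 tape=_[_]0011   (q0,_)→(q3,_,→)
state=q3 head=2 tape=__[0]011   (q3,0)→(q3,0,→)
state=q3 head=3 tape=__0[0]11   (q3,0)→(q3,0,→)
state=q3 head=4 tape=__00[1]1   (q3,1)→(q2,0,←)
state=q2 head=3 tape=__0[0]01
No transition is defined for (q2, 0); M halts in state q2.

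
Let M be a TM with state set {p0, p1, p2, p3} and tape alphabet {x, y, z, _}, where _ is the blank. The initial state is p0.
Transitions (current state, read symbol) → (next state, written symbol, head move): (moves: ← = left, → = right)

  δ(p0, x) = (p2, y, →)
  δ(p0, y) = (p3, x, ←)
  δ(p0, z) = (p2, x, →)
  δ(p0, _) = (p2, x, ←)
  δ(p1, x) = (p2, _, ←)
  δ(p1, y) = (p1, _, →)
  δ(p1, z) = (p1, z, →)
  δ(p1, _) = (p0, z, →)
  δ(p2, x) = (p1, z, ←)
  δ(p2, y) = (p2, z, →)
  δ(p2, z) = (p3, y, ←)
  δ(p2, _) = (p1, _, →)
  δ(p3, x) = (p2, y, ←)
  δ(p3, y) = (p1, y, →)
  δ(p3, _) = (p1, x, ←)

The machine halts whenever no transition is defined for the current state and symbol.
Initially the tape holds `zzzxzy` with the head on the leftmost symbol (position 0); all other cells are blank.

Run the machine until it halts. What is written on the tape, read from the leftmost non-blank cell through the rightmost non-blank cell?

state=p0 head=0 tape=_[z]zzxzy__   (p0,z)→(p2,x,→)
state=p2 head=1 tape=_x[z]zxzy__   (p2,z)→(p3,y,←)
state=p3 head=0 tape=_[x]yzxzy__   (p3,x)→(p2,y,←)
state=p2 head=-1 tape=[_]yyzxzy__   (p2,_)→(p1,_,→)
state=p1 head=0 tape=_[y]yzxzy__   (p1,y)→(p1,_,→)
state=p1 head=1 tape=__[y]zxzy__   (p1,y)→(p1,_,→)
state=p1 head=2 tape=___[z]xzy__   (p1,z)→(p1,z,→)
state=p1 head=3 tape=___z[x]zy__   (p1,x)→(p2,_,←)
state=p2 head=2 tape=___[z]_zy__   (p2,z)→(p3,y,←)
state=p3 head=1 tape=__[_]y_zy__   (p3,_)→(p1,x,←)
state=p1 head=0 tape=_[_]xy_zy__   (p1,_)→(p0,z,→)
state=p0 head=1 tape=_z[x]y_zy__   (p0,x)→(p2,y,→)
state=p2 head=2 tape=_zy[y]_zy__   (p2,y)→(p2,z,→)
state=p2 head=3 tape=_zyz[_]zy__   (p2,_)→(p1,_,→)
state=p1 head=4 tape=_zyz_[z]y__   (p1,z)→(p1,z,→)
state=p1 head=5 tape=_zyz_z[y]__   (p1,y)→(p1,_,→)
state=p1 head=6 tape=_zyz_z_[_]_   (p1,_)→(p0,z,→)
state=p0 head=7 tape=_zyz_z_z[_]   (p0,_)→(p2,x,←)
state=p2 head=6 tape=_zyz_z_[z]x   (p2,z)→(p3,y,←)
state=p3 head=5 tape=_zyz_z[_]yx   (p3,_)→(p1,x,←)
state=p1 head=4 tape=_zyz_[z]xyx   (p1,z)→(p1,z,→)
state=p1 head=5 tape=_zyz_z[x]yx   (p1,x)→(p2,_,←)
state=p2 head=4 tape=_zyz_[z]_yx   (p2,z)→(p3,y,←)
state=p3 head=3 tape=_zyz[_]y_yx   (p3,_)→(p1,x,←)
state=p1 head=2 tape=_zy[z]xy_yx   (p1,z)→(p1,z,→)
state=p1 head=3 tape=_zyz[x]y_yx   (p1,x)→(p2,_,←)
state=p2 head=2 tape=_zy[z]_y_yx   (p2,z)→(p3,y,←)
state=p3 head=1 tape=_z[y]y_y_yx   (p3,y)→(p1,y,→)
state=p1 head=2 tape=_zy[y]_y_yx   (p1,y)→(p1,_,→)
state=p1 head=3 tape=_zy_[_]y_yx   (p1,_)→(p0,z,→)
state=p0 head=4 tape=_zy_z[y]_yx   (p0,y)→(p3,x,←)
state=p3 head=3 tape=_zy_[z]x_yx
The non-blank tape span at halt is zy_zx_yx.

zy_zx_yx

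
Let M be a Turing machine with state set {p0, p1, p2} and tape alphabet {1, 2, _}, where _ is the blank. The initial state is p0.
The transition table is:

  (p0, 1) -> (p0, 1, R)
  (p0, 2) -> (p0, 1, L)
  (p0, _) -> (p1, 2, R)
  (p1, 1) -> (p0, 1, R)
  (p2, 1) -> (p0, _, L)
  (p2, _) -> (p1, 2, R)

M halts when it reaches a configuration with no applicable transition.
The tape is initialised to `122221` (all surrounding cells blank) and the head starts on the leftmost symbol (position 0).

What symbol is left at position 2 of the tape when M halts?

1

p0 | [1]22221__   read 1 → write 1, move R, go to p0
p0 | 1[2]2221__   read 2 → write 1, move L, go to p0
p0 | [1]12221__   read 1 → write 1, move R, go to p0
p0 | 1[1]2221__   read 1 → write 1, move R, go to p0
p0 | 11[2]221__   read 2 → write 1, move L, go to p0
p0 | 1[1]1221__   read 1 → write 1, move R, go to p0
p0 | 11[1]221__   read 1 → write 1, move R, go to p0
p0 | 111[2]21__   read 2 → write 1, move L, go to p0
p0 | 11[1]121__   read 1 → write 1, move R, go to p0
p0 | 111[1]21__   read 1 → write 1, move R, go to p0
p0 | 1111[2]1__   read 2 → write 1, move L, go to p0
p0 | 111[1]11__   read 1 → write 1, move R, go to p0
p0 | 1111[1]1__   read 1 → write 1, move R, go to p0
p0 | 11111[1]__   read 1 → write 1, move R, go to p0
p0 | 111111[_]_   read _ → write 2, move R, go to p1
p1 | 1111112[_]
Cell 2 holds 1 when M halts.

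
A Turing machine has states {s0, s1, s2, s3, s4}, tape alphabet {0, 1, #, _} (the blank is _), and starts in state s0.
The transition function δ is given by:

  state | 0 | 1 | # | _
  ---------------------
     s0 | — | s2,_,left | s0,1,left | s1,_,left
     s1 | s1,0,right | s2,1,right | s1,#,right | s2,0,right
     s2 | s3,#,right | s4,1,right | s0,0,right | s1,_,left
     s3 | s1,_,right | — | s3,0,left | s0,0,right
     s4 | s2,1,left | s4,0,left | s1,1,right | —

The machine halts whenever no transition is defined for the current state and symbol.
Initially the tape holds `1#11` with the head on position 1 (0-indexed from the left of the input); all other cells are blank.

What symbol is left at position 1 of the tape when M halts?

0

state=s0 head=1 tape=__1[#]11   (s0,#)→(s0,1,left)
state=s0 head=0 tape=__[1]111   (s0,1)→(s2,_,left)
state=s2 head=-1 tape=_[_]_111   (s2,_)→(s1,_,left)
state=s1 head=-2 tape=[_]__111   (s1,_)→(s2,0,right)
state=s2 head=-1 tape=0[_]_111   (s2,_)→(s1,_,left)
state=s1 head=-2 tape=[0]__111   (s1,0)→(s1,0,right)
state=s1 head=-1 tape=0[_]_111   (s1,_)→(s2,0,right)
state=s2 head=0 tape=00[_]111   (s2,_)→(s1,_,left)
state=s1 head=-1 tape=0[0]_111   (s1,0)→(s1,0,right)
state=s1 head=0 tape=00[_]111   (s1,_)→(s2,0,right)
state=s2 head=1 tape=000[1]11   (s2,1)→(s4,1,right)
state=s4 head=2 tape=0001[1]1   (s4,1)→(s4,0,left)
state=s4 head=1 tape=000[1]01   (s4,1)→(s4,0,left)
state=s4 head=0 tape=00[0]001   (s4,0)→(s2,1,left)
state=s2 head=-1 tape=0[0]1001   (s2,0)→(s3,#,right)
state=s3 head=0 tape=0#[1]001
Cell 1 holds 0 when M halts.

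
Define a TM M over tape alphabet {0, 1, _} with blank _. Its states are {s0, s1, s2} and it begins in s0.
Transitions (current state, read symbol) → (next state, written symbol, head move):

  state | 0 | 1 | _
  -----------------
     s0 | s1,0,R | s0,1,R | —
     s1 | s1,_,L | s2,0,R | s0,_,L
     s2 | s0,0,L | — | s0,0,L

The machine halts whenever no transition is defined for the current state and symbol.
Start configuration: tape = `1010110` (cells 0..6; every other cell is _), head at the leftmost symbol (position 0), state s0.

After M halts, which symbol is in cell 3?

_

state=s0 head=0 tape=__[1]010110   (s0,1)→(s0,1,R)
state=s0 head=1 tape=__1[0]10110   (s0,0)→(s1,0,R)
state=s1 head=2 tape=__10[1]0110   (s1,1)→(s2,0,R)
state=s2 head=3 tape=__100[0]110   (s2,0)→(s0,0,L)
state=s0 head=2 tape=__10[0]0110   (s0,0)→(s1,0,R)
state=s1 head=3 tape=__100[0]110   (s1,0)→(s1,_,L)
state=s1 head=2 tape=__10[0]_110   (s1,0)→(s1,_,L)
state=s1 head=1 tape=__1[0]__110   (s1,0)→(s1,_,L)
state=s1 head=0 tape=__[1]___110   (s1,1)→(s2,0,R)
state=s2 head=1 tape=__0[_]__110   (s2,_)→(s0,0,L)
state=s0 head=0 tape=__[0]0__110   (s0,0)→(s1,0,R)
state=s1 head=1 tape=__0[0]__110   (s1,0)→(s1,_,L)
state=s1 head=0 tape=__[0]___110   (s1,0)→(s1,_,L)
state=s1 head=-1 tape=_[_]____110   (s1,_)→(s0,_,L)
state=s0 head=-2 tape=[_]_____110
Cell 3 holds _ when M halts.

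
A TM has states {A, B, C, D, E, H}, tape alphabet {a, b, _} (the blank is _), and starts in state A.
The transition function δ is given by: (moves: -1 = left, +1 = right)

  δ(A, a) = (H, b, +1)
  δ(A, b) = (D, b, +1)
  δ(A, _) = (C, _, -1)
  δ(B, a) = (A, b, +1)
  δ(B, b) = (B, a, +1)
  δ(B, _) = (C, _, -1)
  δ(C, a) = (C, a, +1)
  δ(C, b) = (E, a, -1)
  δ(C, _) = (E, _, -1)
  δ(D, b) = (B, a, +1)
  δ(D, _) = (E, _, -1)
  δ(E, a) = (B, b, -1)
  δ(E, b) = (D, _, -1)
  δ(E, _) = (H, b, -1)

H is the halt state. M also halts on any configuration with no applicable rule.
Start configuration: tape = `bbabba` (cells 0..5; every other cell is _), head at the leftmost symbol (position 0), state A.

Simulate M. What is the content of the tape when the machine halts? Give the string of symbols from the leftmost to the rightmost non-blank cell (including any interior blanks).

babbba

A | [b]babba_   read b → write b, move +1, go to D
D | b[b]abba_   read b → write a, move +1, go to B
B | ba[a]bba_   read a → write b, move +1, go to A
A | bab[b]ba_   read b → write b, move +1, go to D
D | babb[b]a_   read b → write a, move +1, go to B
B | babba[a]_   read a → write b, move +1, go to A
A | babbab[_]   read _ → write _, move -1, go to C
C | babba[b]_   read b → write a, move -1, go to E
E | babb[a]a_   read a → write b, move -1, go to B
B | bab[b]ba_   read b → write a, move +1, go to B
B | baba[b]a_   read b → write a, move +1, go to B
B | babaa[a]_   read a → write b, move +1, go to A
A | babaab[_]   read _ → write _, move -1, go to C
C | babaa[b]_   read b → write a, move -1, go to E
E | baba[a]a_   read a → write b, move -1, go to B
B | bab[a]ba_   read a → write b, move +1, go to A
A | babb[b]a_   read b → write b, move +1, go to D
D | babbb[a]_
The non-blank tape span at halt is babbba.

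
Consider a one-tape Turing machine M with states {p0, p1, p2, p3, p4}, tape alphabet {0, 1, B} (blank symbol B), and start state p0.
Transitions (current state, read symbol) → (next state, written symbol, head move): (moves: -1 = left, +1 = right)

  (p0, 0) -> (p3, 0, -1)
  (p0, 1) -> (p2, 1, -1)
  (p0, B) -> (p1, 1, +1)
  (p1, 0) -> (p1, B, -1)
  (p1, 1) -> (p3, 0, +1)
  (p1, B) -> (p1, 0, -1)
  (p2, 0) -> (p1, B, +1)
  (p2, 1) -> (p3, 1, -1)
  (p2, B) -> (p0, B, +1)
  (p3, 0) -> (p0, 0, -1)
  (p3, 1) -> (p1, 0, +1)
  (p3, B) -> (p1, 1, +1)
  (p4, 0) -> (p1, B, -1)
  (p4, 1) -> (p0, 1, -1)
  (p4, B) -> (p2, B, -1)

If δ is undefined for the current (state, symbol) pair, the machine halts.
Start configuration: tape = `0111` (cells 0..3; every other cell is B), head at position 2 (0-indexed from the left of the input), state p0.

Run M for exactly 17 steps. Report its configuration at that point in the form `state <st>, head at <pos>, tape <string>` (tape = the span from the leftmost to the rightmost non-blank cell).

p0 | B01[1]1BB   read 1 → write 1, move -1, go to p2
p2 | B0[1]11BB   read 1 → write 1, move -1, go to p3
p3 | B[0]111BB   read 0 → write 0, move -1, go to p0
p0 | [B]0111BB   read B → write 1, move +1, go to p1
p1 | 1[0]111BB   read 0 → write B, move -1, go to p1
p1 | [1]B111BB   read 1 → write 0, move +1, go to p3
p3 | 0[B]111BB   read B → write 1, move +1, go to p1
p1 | 01[1]11BB   read 1 → write 0, move +1, go to p3
p3 | 010[1]1BB   read 1 → write 0, move +1, go to p1
p1 | 0100[1]BB   read 1 → write 0, move +1, go to p3
p3 | 01000[B]B   read B → write 1, move +1, go to p1
p1 | 010001[B]   read B → write 0, move -1, go to p1
p1 | 01000[1]0   read 1 → write 0, move +1, go to p3
p3 | 010000[0]   read 0 → write 0, move -1, go to p0
p0 | 01000[0]0   read 0 → write 0, move -1, go to p3
p3 | 0100[0]00   read 0 → write 0, move -1, go to p0
p0 | 010[0]000   read 0 → write 0, move -1, go to p3
p3 | 01[0]0000
After 17 steps: state p3, head at 1, tape 0100000.

state p3, head at 1, tape 0100000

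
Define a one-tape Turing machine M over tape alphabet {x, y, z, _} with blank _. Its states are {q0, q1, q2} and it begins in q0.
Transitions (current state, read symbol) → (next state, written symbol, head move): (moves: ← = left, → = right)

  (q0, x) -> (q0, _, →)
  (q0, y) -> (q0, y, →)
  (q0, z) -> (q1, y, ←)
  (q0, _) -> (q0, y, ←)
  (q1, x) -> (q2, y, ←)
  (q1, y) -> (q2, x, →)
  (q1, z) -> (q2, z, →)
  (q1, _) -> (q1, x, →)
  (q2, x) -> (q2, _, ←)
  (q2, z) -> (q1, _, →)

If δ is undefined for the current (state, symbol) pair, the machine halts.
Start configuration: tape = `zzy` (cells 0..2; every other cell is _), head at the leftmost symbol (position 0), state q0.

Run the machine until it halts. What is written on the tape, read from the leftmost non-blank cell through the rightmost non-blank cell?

xx_x

state=q0 head=0 tape=_[z]zy_   (q0,z)→(q1,y,←)
state=q1 head=-1 tape=[_]yzy_   (q1,_)→(q1,x,→)
state=q1 head=0 tape=x[y]zy_   (q1,y)→(q2,x,→)
state=q2 head=1 tape=xx[z]y_   (q2,z)→(q1,_,→)
state=q1 head=2 tape=xx_[y]_   (q1,y)→(q2,x,→)
state=q2 head=3 tape=xx_x[_]
The non-blank tape span at halt is xx_x.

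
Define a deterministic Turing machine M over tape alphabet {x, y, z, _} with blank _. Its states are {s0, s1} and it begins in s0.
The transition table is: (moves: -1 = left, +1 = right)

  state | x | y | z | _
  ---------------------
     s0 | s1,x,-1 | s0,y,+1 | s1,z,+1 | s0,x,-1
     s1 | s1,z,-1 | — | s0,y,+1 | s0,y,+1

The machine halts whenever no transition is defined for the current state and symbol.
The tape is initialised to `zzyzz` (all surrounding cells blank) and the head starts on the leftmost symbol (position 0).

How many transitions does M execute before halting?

8

state=s0 head=0 tape=[z]zyzz_   (s0,z)→(s1,z,+1)
state=s1 head=1 tape=z[z]yzz_   (s1,z)→(s0,y,+1)
state=s0 head=2 tape=zy[y]zz_   (s0,y)→(s0,y,+1)
state=s0 head=3 tape=zyy[z]z_   (s0,z)→(s1,z,+1)
state=s1 head=4 tape=zyyz[z]_   (s1,z)→(s0,y,+1)
state=s0 head=5 tape=zyyzy[_]   (s0,_)→(s0,x,-1)
state=s0 head=4 tape=zyyz[y]x   (s0,y)→(s0,y,+1)
state=s0 head=5 tape=zyyzy[x]   (s0,x)→(s1,x,-1)
state=s1 head=4 tape=zyyz[y]x
M halts after 8 transitions.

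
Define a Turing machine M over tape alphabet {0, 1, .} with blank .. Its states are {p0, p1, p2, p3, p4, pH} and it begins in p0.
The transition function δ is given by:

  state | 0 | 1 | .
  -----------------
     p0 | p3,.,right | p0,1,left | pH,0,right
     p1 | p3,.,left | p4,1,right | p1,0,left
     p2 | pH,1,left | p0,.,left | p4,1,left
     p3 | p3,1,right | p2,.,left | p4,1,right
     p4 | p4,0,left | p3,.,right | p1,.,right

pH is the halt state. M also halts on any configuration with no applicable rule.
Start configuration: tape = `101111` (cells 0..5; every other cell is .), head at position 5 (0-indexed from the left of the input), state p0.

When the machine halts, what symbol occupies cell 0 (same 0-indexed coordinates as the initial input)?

state=p0 head=5 tape=.10111[1]   (p0,1)→(p0,1,left)
state=p0 head=4 tape=.1011[1]1   (p0,1)→(p0,1,left)
state=p0 head=3 tape=.101[1]11   (p0,1)→(p0,1,left)
state=p0 head=2 tape=.10[1]111   (p0,1)→(p0,1,left)
state=p0 head=1 tape=.1[0]1111   (p0,0)→(p3,.,right)
state=p3 head=2 tape=.1.[1]111   (p3,1)→(p2,.,left)
state=p2 head=1 tape=.1[.].111   (p2,.)→(p4,1,left)
state=p4 head=0 tape=.[1]1.111   (p4,1)→(p3,.,right)
state=p3 head=1 tape=..[1].111   (p3,1)→(p2,.,left)
state=p2 head=0 tape=.[.]..111   (p2,.)→(p4,1,left)
state=p4 head=-1 tape=[.]1..111   (p4,.)→(p1,.,right)
state=p1 head=0 tape=.[1]..111   (p1,1)→(p4,1,right)
state=p4 head=1 tape=.1[.].111   (p4,.)→(p1,.,right)
state=p1 head=2 tape=.1.[.]111   (p1,.)→(p1,0,left)
state=p1 head=1 tape=.1[.]0111   (p1,.)→(p1,0,left)
state=p1 head=0 tape=.[1]00111   (p1,1)→(p4,1,right)
state=p4 head=1 tape=.1[0]0111   (p4,0)→(p4,0,left)
state=p4 head=0 tape=.[1]00111   (p4,1)→(p3,.,right)
state=p3 head=1 tape=..[0]0111   (p3,0)→(p3,1,right)
state=p3 head=2 tape=..1[0]111   (p3,0)→(p3,1,right)
state=p3 head=3 tape=..11[1]11   (p3,1)→(p2,.,left)
state=p2 head=2 tape=..1[1].11   (p2,1)→(p0,.,left)
state=p0 head=1 tape=..[1]..11   (p0,1)→(p0,1,left)
state=p0 head=0 tape=.[.]1..11   (p0,.)→(pH,0,right)
state=pH head=1 tape=.0[1]..11
Cell 0 holds 0 when M halts.

0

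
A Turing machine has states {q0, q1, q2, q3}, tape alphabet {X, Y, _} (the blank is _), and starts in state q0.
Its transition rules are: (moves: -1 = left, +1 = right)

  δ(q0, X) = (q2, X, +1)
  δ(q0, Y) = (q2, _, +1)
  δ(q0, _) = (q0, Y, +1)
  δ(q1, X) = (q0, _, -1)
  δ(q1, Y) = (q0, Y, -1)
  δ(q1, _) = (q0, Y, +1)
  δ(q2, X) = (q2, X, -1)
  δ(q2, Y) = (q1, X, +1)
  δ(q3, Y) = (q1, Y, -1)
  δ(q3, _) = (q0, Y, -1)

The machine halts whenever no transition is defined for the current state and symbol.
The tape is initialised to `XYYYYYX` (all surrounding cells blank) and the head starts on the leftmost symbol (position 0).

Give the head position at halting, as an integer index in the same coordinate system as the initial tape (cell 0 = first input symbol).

state=q0 head=0 tape=[X]YYYYYX   (q0,X)→(q2,X,+1)
state=q2 head=1 tape=X[Y]YYYYX   (q2,Y)→(q1,X,+1)
state=q1 head=2 tape=XX[Y]YYYX   (q1,Y)→(q0,Y,-1)
state=q0 head=1 tape=X[X]YYYYX   (q0,X)→(q2,X,+1)
state=q2 head=2 tape=XX[Y]YYYX   (q2,Y)→(q1,X,+1)
state=q1 head=3 tape=XXX[Y]YYX   (q1,Y)→(q0,Y,-1)
state=q0 head=2 tape=XX[X]YYYX   (q0,X)→(q2,X,+1)
state=q2 head=3 tape=XXX[Y]YYX   (q2,Y)→(q1,X,+1)
state=q1 head=4 tape=XXXX[Y]YX   (q1,Y)→(q0,Y,-1)
state=q0 head=3 tape=XXX[X]YYX   (q0,X)→(q2,X,+1)
state=q2 head=4 tape=XXXX[Y]YX   (q2,Y)→(q1,X,+1)
state=q1 head=5 tape=XXXXX[Y]X   (q1,Y)→(q0,Y,-1)
state=q0 head=4 tape=XXXX[X]YX   (q0,X)→(q2,X,+1)
state=q2 head=5 tape=XXXXX[Y]X   (q2,Y)→(q1,X,+1)
state=q1 head=6 tape=XXXXXX[X]   (q1,X)→(q0,_,-1)
state=q0 head=5 tape=XXXXX[X]_   (q0,X)→(q2,X,+1)
state=q2 head=6 tape=XXXXXX[_]
At halt the head is at cell 6.

6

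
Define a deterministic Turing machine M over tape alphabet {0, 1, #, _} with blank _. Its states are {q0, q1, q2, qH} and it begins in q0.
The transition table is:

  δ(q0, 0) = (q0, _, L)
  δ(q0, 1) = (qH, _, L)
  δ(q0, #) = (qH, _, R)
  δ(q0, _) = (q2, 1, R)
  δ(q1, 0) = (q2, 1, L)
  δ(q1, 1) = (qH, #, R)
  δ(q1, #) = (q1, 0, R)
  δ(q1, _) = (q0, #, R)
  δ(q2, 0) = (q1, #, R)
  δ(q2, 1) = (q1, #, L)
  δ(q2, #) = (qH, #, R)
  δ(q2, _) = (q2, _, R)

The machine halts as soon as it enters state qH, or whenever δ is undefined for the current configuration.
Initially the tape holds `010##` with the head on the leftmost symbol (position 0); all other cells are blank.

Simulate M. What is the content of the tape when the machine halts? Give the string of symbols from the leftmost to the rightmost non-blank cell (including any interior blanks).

q0 | _[0]10##   read 0 → write _, move L, go to q0
q0 | [_]_10##   read _ → write 1, move R, go to q2
q2 | 1[_]10##   read _ → write _, move R, go to q2
q2 | 1_[1]0##   read 1 → write #, move L, go to q1
q1 | 1[_]#0##   read _ → write #, move R, go to q0
q0 | 1#[#]0##   read # → write _, move R, go to qH
qH | 1#_[0]##
The non-blank tape span at halt is 1#_0##.

1#_0##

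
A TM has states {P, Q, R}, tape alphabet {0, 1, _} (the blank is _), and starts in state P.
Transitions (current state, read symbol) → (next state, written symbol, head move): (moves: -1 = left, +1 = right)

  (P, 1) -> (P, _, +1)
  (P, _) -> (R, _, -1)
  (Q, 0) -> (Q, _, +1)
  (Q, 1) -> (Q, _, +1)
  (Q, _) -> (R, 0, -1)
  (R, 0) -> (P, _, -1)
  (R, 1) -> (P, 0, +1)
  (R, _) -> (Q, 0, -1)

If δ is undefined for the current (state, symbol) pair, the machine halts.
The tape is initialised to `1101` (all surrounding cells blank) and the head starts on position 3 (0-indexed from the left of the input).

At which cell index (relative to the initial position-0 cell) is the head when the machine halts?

2

P | 110[1]_   read 1 → write _, move +1, go to P
P | 110_[_]   read _ → write _, move -1, go to R
R | 110[_]_   read _ → write 0, move -1, go to Q
Q | 11[0]0_   read 0 → write _, move +1, go to Q
Q | 11_[0]_   read 0 → write _, move +1, go to Q
Q | 11__[_]   read _ → write 0, move -1, go to R
R | 11_[_]0   read _ → write 0, move -1, go to Q
Q | 11[_]00   read _ → write 0, move -1, go to R
R | 1[1]000   read 1 → write 0, move +1, go to P
P | 10[0]00
At halt the head is at cell 2.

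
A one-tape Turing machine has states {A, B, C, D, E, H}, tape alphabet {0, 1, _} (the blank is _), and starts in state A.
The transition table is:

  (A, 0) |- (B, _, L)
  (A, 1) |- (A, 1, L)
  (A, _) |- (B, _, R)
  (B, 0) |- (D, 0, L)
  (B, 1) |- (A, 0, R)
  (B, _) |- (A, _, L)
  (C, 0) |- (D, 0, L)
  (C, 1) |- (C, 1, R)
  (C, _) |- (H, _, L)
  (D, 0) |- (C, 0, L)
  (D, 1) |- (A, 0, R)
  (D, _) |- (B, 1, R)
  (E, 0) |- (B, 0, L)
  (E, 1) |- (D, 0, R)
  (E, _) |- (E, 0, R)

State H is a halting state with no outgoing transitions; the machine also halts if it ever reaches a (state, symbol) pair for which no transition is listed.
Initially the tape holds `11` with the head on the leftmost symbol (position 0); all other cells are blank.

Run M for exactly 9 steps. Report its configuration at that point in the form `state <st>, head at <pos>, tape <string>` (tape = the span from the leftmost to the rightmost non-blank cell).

state=A head=0 tape=__[1]1   (A,1)→(A,1,L)
state=A head=-1 tape=_[_]11   (A,_)→(B,_,R)
state=B head=0 tape=__[1]1   (B,1)→(A,0,R)
state=A head=1 tape=__0[1]   (A,1)→(A,1,L)
state=A head=0 tape=__[0]1   (A,0)→(B,_,L)
state=B head=-1 tape=_[_]_1   (B,_)→(A,_,L)
state=A head=-2 tape=[_]__1   (A,_)→(B,_,R)
state=B head=-1 tape=_[_]_1   (B,_)→(A,_,L)
state=A head=-2 tape=[_]__1   (A,_)→(B,_,R)
state=B head=-1 tape=_[_]_1
After 9 steps: state B, head at -1, tape 1.

state B, head at -1, tape 1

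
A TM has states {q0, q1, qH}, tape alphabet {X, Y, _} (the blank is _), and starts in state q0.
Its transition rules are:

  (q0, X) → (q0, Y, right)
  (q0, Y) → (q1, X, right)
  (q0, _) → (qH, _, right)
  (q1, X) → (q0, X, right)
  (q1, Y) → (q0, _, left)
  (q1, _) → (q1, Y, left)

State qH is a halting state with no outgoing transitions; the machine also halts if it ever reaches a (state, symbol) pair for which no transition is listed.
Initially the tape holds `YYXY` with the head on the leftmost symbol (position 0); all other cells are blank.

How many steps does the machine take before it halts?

q0 | [Y]YXY   read Y → write X, move right, go to q1
q1 | X[Y]XY   read Y → write _, move left, go to q0
q0 | [X]_XY   read X → write Y, move right, go to q0
q0 | Y[_]XY   read _ → write _, move right, go to qH
qH | Y_[X]Y
M halts after 4 transitions.

4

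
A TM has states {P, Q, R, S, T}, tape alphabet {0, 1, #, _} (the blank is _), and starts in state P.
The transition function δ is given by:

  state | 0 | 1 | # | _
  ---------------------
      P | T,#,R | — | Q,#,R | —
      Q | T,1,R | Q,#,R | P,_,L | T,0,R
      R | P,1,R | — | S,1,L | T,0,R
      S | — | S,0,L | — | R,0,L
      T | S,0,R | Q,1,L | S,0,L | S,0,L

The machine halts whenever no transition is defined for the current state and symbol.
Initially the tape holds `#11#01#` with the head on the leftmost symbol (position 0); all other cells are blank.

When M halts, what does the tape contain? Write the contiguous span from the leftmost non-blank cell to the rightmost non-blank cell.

###000#

state=P head=0 tape=[#]11#01#   (P,#)→(Q,#,R)
state=Q head=1 tape=#[1]1#01#   (Q,1)→(Q,#,R)
state=Q head=2 tape=##[1]#01#   (Q,1)→(Q,#,R)
state=Q head=3 tape=###[#]01#   (Q,#)→(P,_,L)
state=P head=2 tape=##[#]_01#   (P,#)→(Q,#,R)
state=Q head=3 tape=###[_]01#   (Q,_)→(T,0,R)
state=T head=4 tape=###0[0]1#   (T,0)→(S,0,R)
state=S head=5 tape=###00[1]#   (S,1)→(S,0,L)
state=S head=4 tape=###0[0]0#
The non-blank tape span at halt is ###000#.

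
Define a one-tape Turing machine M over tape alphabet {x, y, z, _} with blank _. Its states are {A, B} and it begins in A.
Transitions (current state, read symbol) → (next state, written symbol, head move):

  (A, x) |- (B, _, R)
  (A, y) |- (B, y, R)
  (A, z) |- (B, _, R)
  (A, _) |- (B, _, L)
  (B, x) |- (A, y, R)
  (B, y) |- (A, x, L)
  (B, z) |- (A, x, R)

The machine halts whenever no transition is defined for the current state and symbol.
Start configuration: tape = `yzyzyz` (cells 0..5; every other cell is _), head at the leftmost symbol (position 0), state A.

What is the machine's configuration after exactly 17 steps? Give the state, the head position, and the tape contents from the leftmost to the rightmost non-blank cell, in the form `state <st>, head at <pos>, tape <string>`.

state=A head=0 tape=[y]zyzyz_   (A,y)→(B,y,R)
state=B head=1 tape=y[z]yzyz_   (B,z)→(A,x,R)
state=A head=2 tape=yx[y]zyz_   (A,y)→(B,y,R)
state=B head=3 tape=yxy[z]yz_   (B,z)→(A,x,R)
state=A head=4 tape=yxyx[y]z_   (A,y)→(B,y,R)
state=B head=5 tape=yxyxy[z]_   (B,z)→(A,x,R)
state=A head=6 tape=yxyxyx[_]   (A,_)→(B,_,L)
state=B head=5 tape=yxyxy[x]_   (B,x)→(A,y,R)
state=A head=6 tape=yxyxyy[_]   (A,_)→(B,_,L)
state=B head=5 tape=yxyxy[y]_   (B,y)→(A,x,L)
state=A head=4 tape=yxyx[y]x_   (A,y)→(B,y,R)
state=B head=5 tape=yxyxy[x]_   (B,x)→(A,y,R)
state=A head=6 tape=yxyxyy[_]   (A,_)→(B,_,L)
state=B head=5 tape=yxyxy[y]_   (B,y)→(A,x,L)
state=A head=4 tape=yxyx[y]x_   (A,y)→(B,y,R)
state=B head=5 tape=yxyxy[x]_   (B,x)→(A,y,R)
state=A head=6 tape=yxyxyy[_]   (A,_)→(B,_,L)
state=B head=5 tape=yxyxy[y]_
After 17 steps: state B, head at 5, tape yxyxyy.

state B, head at 5, tape yxyxyy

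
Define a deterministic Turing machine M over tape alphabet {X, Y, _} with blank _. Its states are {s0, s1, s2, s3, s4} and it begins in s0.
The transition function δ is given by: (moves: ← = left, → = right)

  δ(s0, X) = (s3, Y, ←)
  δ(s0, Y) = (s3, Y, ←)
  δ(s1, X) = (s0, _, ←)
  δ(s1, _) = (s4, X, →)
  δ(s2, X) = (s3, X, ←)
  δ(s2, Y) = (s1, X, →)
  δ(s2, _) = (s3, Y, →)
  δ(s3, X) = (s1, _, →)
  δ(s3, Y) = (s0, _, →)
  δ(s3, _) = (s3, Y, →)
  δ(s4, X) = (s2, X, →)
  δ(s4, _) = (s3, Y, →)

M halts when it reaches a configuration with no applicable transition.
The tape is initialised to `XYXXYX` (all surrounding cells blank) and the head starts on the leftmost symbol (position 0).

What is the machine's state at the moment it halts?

s0 | _[X]YXXYX_   read X → write Y, move ←, go to s3
s3 | [_]YYXXYX_   read _ → write Y, move →, go to s3
s3 | Y[Y]YXXYX_   read Y → write _, move →, go to s0
s0 | Y_[Y]XXYX_   read Y → write Y, move ←, go to s3
s3 | Y[_]YXXYX_   read _ → write Y, move →, go to s3
s3 | YY[Y]XXYX_   read Y → write _, move →, go to s0
s0 | YY_[X]XYX_   read X → write Y, move ←, go to s3
s3 | YY[_]YXYX_   read _ → write Y, move →, go to s3
s3 | YYY[Y]XYX_   read Y → write _, move →, go to s0
s0 | YYY_[X]YX_   read X → write Y, move ←, go to s3
s3 | YYY[_]YYX_   read _ → write Y, move →, go to s3
s3 | YYYY[Y]YX_   read Y → write _, move →, go to s0
s0 | YYYY_[Y]X_   read Y → write Y, move ←, go to s3
s3 | YYYY[_]YX_   read _ → write Y, move →, go to s3
s3 | YYYYY[Y]X_   read Y → write _, move →, go to s0
s0 | YYYYY_[X]_   read X → write Y, move ←, go to s3
s3 | YYYYY[_]Y_   read _ → write Y, move →, go to s3
s3 | YYYYYY[Y]_   read Y → write _, move →, go to s0
s0 | YYYYYY_[_]
No transition is defined for (s0, _); M halts in state s0.

s0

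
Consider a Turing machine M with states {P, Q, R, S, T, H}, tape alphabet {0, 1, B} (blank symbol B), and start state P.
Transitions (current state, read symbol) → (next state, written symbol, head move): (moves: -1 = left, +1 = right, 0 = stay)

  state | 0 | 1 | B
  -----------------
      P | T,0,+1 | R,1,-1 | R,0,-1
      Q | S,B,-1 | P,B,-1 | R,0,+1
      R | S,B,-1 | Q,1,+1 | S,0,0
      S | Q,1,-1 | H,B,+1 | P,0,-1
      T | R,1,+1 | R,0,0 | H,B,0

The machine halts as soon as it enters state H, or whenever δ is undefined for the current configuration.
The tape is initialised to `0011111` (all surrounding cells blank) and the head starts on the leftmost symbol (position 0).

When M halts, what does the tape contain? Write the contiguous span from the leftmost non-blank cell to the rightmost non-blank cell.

0BB0B1BB111

P | BBBB[0]011111   read 0 → write 0, move +1, go to T
T | BBBB0[0]11111   read 0 → write 1, move +1, go to R
R | BBBB01[1]1111   read 1 → write 1, move +1, go to Q
Q | BBBB011[1]111   read 1 → write B, move -1, go to P
P | BBBB01[1]B111   read 1 → write 1, move -1, go to R
R | BBBB0[1]1B111   read 1 → write 1, move +1, go to Q
Q | BBBB01[1]B111   read 1 → write B, move -1, go to P
P | BBBB0[1]BB111   read 1 → write 1, move -1, go to R
R | BBBB[0]1BB111   read 0 → write B, move -1, go to S
S | BBB[B]B1BB111   read B → write 0, move -1, go to P
P | BB[B]0B1BB111   read B → write 0, move -1, go to R
R | B[B]00B1BB111   read B → write 0, move 0, go to S
S | B[0]00B1BB111   read 0 → write 1, move -1, go to Q
Q | [B]100B1BB111   read B → write 0, move +1, go to R
R | 0[1]00B1BB111   read 1 → write 1, move +1, go to Q
Q | 01[0]0B1BB111   read 0 → write B, move -1, go to S
S | 0[1]B0B1BB111   read 1 → write B, move +1, go to H
H | 0B[B]0B1BB111
The non-blank tape span at halt is 0BB0B1BB111.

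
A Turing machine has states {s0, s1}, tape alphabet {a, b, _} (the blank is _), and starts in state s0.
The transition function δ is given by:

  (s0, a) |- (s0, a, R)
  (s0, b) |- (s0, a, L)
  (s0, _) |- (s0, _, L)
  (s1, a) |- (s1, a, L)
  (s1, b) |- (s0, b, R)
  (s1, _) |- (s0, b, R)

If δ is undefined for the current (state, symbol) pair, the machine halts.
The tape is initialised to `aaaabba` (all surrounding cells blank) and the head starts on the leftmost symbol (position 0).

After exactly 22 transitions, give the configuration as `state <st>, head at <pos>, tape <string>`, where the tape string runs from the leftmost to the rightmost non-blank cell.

state=s0 head=0 tape=[a]aaabba_   (s0,a)→(s0,a,R)
state=s0 head=1 tape=a[a]aabba_   (s0,a)→(s0,a,R)
state=s0 head=2 tape=aa[a]abba_   (s0,a)→(s0,a,R)
state=s0 head=3 tape=aaa[a]bba_   (s0,a)→(s0,a,R)
state=s0 head=4 tape=aaaa[b]ba_   (s0,b)→(s0,a,L)
state=s0 head=3 tape=aaa[a]aba_   (s0,a)→(s0,a,R)
state=s0 head=4 tape=aaaa[a]ba_   (s0,a)→(s0,a,R)
state=s0 head=5 tape=aaaaa[b]a_   (s0,b)→(s0,a,L)
state=s0 head=4 tape=aaaa[a]aa_   (s0,a)→(s0,a,R)
state=s0 head=5 tape=aaaaa[a]a_   (s0,a)→(s0,a,R)
state=s0 head=6 tape=aaaaaa[a]_   (s0,a)→(s0,a,R)
state=s0 head=7 tape=aaaaaaa[_]   (s0,_)→(s0,_,L)
state=s0 head=6 tape=aaaaaa[a]_   (s0,a)→(s0,a,R)
state=s0 head=7 tape=aaaaaaa[_]   (s0,_)→(s0,_,L)
state=s0 head=6 tape=aaaaaa[a]_   (s0,a)→(s0,a,R)
state=s0 head=7 tape=aaaaaaa[_]   (s0,_)→(s0,_,L)
state=s0 head=6 tape=aaaaaa[a]_   (s0,a)→(s0,a,R)
state=s0 head=7 tape=aaaaaaa[_]   (s0,_)→(s0,_,L)
state=s0 head=6 tape=aaaaaa[a]_   (s0,a)→(s0,a,R)
state=s0 head=7 tape=aaaaaaa[_]   (s0,_)→(s0,_,L)
state=s0 head=6 tape=aaaaaa[a]_   (s0,a)→(s0,a,R)
state=s0 head=7 tape=aaaaaaa[_]   (s0,_)→(s0,_,L)
state=s0 head=6 tape=aaaaaa[a]_
After 22 steps: state s0, head at 6, tape aaaaaaa.

state s0, head at 6, tape aaaaaaa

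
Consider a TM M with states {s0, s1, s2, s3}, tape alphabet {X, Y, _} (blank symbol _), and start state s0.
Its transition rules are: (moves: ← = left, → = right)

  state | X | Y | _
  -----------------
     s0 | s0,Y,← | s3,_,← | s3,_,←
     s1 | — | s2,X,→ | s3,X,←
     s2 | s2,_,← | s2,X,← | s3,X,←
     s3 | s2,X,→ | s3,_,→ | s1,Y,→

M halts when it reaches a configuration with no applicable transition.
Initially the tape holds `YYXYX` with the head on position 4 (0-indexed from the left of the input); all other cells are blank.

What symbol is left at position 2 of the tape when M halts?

_

state=s0 head=4 tape=__YYXY[X]   (s0,X)→(s0,Y,←)
state=s0 head=3 tape=__YYX[Y]Y   (s0,Y)→(s3,_,←)
state=s3 head=2 tape=__YY[X]_Y   (s3,X)→(s2,X,→)
state=s2 head=3 tape=__YYX[_]Y   (s2,_)→(s3,X,←)
state=s3 head=2 tape=__YY[X]XY   (s3,X)→(s2,X,→)
state=s2 head=3 tape=__YYX[X]Y   (s2,X)→(s2,_,←)
state=s2 head=2 tape=__YY[X]_Y   (s2,X)→(s2,_,←)
state=s2 head=1 tape=__Y[Y]__Y   (s2,Y)→(s2,X,←)
state=s2 head=0 tape=__[Y]X__Y   (s2,Y)→(s2,X,←)
state=s2 head=-1 tape=_[_]XX__Y   (s2,_)→(s3,X,←)
state=s3 head=-2 tape=[_]XXX__Y   (s3,_)→(s1,Y,→)
state=s1 head=-1 tape=Y[X]XX__Y
Cell 2 holds _ when M halts.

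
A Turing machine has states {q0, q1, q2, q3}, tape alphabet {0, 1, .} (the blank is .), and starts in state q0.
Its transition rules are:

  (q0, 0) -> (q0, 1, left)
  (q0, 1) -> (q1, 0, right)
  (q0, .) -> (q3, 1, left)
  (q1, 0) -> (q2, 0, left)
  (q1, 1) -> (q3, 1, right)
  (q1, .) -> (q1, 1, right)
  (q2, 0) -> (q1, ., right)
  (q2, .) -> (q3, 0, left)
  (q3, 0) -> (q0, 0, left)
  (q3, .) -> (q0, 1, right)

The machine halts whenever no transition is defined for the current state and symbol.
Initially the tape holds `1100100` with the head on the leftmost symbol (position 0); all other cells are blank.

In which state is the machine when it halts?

q3

q0 | ..[1]100100   read 1 → write 0, move right, go to q1
q1 | ..0[1]00100   read 1 → write 1, move right, go to q3
q3 | ..01[0]0100   read 0 → write 0, move left, go to q0
q0 | ..0[1]00100   read 1 → write 0, move right, go to q1
q1 | ..00[0]0100   read 0 → write 0, move left, go to q2
q2 | ..0[0]00100   read 0 → write ., move right, go to q1
q1 | ..0.[0]0100   read 0 → write 0, move left, go to q2
q2 | ..0[.]00100   read . → write 0, move left, go to q3
q3 | ..[0]000100   read 0 → write 0, move left, go to q0
q0 | .[.]0000100   read . → write 1, move left, go to q3
q3 | [.]10000100   read . → write 1, move right, go to q0
q0 | 1[1]0000100   read 1 → write 0, move right, go to q1
q1 | 10[0]000100   read 0 → write 0, move left, go to q2
q2 | 1[0]0000100   read 0 → write ., move right, go to q1
q1 | 1.[0]000100   read 0 → write 0, move left, go to q2
q2 | 1[.]0000100   read . → write 0, move left, go to q3
q3 | [1]00000100
No transition is defined for (q3, 1); M halts in state q3.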